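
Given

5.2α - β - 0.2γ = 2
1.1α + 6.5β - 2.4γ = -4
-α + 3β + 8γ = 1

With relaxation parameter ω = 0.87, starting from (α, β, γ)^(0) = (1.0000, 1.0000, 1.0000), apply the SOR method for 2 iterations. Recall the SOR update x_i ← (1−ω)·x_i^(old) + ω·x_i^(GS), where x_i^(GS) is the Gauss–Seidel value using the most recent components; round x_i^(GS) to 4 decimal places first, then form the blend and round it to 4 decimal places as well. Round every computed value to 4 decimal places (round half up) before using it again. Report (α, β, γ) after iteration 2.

Iteration 1:
  α: GS value = (2 - (-1)·1.0000 - (-0.2)·1.0000) / (5.2) = 0.6154;  α ← (1−ω)·1.0000 + ω·0.6154 = 0.6654
  β: GS value = (-4 - (1.1)·0.6654 - (-2.4)·1.0000) / (6.5) = -0.3588;  β ← (1−ω)·1.0000 + ω·-0.3588 = -0.1822
  γ: GS value = (1 - (-1)·0.6654 - (3)·-0.1822) / (8) = 0.2765;  γ ← (1−ω)·1.0000 + ω·0.2765 = 0.3706
Iteration 2:
  α: GS value = (2 - (-1)·-0.1822 - (-0.2)·0.3706) / (5.2) = 0.3638;  α ← (1−ω)·0.6654 + ω·0.3638 = 0.4030
  β: GS value = (-4 - (1.1)·0.4030 - (-2.4)·0.3706) / (6.5) = -0.5467;  β ← (1−ω)·-0.1822 + ω·-0.5467 = -0.4993
  γ: GS value = (1 - (-1)·0.4030 - (3)·-0.4993) / (8) = 0.3626;  γ ← (1−ω)·0.3706 + ω·0.3626 = 0.3636

(0.4030, -0.4993, 0.3636)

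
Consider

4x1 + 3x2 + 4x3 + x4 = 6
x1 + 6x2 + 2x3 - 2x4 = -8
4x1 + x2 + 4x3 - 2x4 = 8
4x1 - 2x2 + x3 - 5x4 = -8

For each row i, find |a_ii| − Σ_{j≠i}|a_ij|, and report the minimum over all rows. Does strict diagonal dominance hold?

-4

row 1: |4| − (3+4+1) = -4
row 2: |6| − (1+2+2) = 1
row 3: |4| − (4+1+2) = -3
row 4: |-5| − (4+2+1) = -2
minimum over rows = -4 → not strictly diagonally dominant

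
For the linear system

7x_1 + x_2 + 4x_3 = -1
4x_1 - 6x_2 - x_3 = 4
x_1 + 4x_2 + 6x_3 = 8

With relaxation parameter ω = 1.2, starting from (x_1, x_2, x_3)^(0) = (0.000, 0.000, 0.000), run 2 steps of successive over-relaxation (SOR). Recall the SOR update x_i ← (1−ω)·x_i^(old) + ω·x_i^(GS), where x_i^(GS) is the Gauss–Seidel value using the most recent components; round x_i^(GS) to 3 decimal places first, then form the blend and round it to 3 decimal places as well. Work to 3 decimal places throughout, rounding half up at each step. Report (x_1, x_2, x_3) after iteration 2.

(-1.611, -2.378, 3.348)

Iteration 1:
  x_1: GS value = (-1 - (1)·0.000 - (4)·0.000) / (7) = -0.143;  x_1 ← (1−ω)·0.000 + ω·-0.143 = -0.172
  x_2: GS value = (4 - (4)·-0.172 - (-1)·0.000) / (-6) = -0.781;  x_2 ← (1−ω)·0.000 + ω·-0.781 = -0.937
  x_3: GS value = (8 - (1)·-0.172 - (4)·-0.937) / (6) = 1.987;  x_3 ← (1−ω)·0.000 + ω·1.987 = 2.384
Iteration 2:
  x_1: GS value = (-1 - (1)·-0.937 - (4)·2.384) / (7) = -1.371;  x_1 ← (1−ω)·-0.172 + ω·-1.371 = -1.611
  x_2: GS value = (4 - (4)·-1.611 - (-1)·2.384) / (-6) = -2.138;  x_2 ← (1−ω)·-0.937 + ω·-2.138 = -2.378
  x_3: GS value = (8 - (1)·-1.611 - (4)·-2.378) / (6) = 3.187;  x_3 ← (1−ω)·2.384 + ω·3.187 = 3.348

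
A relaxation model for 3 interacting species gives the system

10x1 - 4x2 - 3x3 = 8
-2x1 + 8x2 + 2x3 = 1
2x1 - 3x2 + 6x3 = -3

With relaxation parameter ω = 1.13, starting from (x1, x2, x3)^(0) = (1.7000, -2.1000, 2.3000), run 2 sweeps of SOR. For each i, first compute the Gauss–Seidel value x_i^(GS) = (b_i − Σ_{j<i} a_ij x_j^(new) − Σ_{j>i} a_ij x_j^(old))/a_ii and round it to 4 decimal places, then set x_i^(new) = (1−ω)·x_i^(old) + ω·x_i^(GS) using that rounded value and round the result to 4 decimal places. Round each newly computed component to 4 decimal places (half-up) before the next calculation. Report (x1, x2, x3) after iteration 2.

Iteration 1:
  x1: GS value = (8 - (-4)·-2.1000 - (-3)·2.3000) / (10) = 0.6500;  x1 ← (1−ω)·1.7000 + ω·0.6500 = 0.5135
  x2: GS value = (1 - (-2)·0.5135 - (2)·2.3000) / (8) = -0.3216;  x2 ← (1−ω)·-2.1000 + ω·-0.3216 = -0.0904
  x3: GS value = (-3 - (2)·0.5135 - (-3)·-0.0904) / (6) = -0.7164;  x3 ← (1−ω)·2.3000 + ω·-0.7164 = -1.1085
Iteration 2:
  x1: GS value = (8 - (-4)·-0.0904 - (-3)·-1.1085) / (10) = 0.4313;  x1 ← (1−ω)·0.5135 + ω·0.4313 = 0.4206
  x2: GS value = (1 - (-2)·0.4206 - (2)·-1.1085) / (8) = 0.5073;  x2 ← (1−ω)·-0.0904 + ω·0.5073 = 0.5850
  x3: GS value = (-3 - (2)·0.4206 - (-3)·0.5850) / (6) = -0.3477;  x3 ← (1−ω)·-1.1085 + ω·-0.3477 = -0.2488

(0.4206, 0.5850, -0.2488)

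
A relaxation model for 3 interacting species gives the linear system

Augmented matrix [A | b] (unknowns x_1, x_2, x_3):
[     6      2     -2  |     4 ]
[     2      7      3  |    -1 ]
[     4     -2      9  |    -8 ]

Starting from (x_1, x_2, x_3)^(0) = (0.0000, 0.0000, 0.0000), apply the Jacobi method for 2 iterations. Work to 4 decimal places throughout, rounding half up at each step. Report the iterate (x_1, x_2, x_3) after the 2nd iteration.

(0.4180, 0.0476, -1.2170)

Iteration 1:
  x_1 = (4 - (2)·0.0000 - (-2)·0.0000) / (6) = 0.6667
  x_2 = (-1 - (2)·0.0000 - (3)·0.0000) / (7) = -0.1429
  x_3 = (-8 - (4)·0.0000 - (-2)·0.0000) / (9) = -0.8889
Iteration 2:
  x_1 = (4 - (2)·-0.1429 - (-2)·-0.8889) / (6) = 0.4180
  x_2 = (-1 - (2)·0.6667 - (3)·-0.8889) / (7) = 0.0476
  x_3 = (-8 - (4)·0.6667 - (-2)·-0.1429) / (9) = -1.2170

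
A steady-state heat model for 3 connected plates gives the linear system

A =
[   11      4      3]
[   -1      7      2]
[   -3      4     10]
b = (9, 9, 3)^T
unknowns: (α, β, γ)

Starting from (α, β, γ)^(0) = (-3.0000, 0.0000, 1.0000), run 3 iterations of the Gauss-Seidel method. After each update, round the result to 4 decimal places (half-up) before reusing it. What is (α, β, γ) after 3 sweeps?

(0.3621, 1.3686, -0.1388)

Iteration 1:
  α = (9 - (4)·0.0000 - (3)·1.0000) / (11) = 0.5455
  β = (9 - (-1)·0.5455 - (2)·1.0000) / (7) = 1.0779
  γ = (3 - (-3)·0.5455 - (4)·1.0779) / (10) = 0.0325
Iteration 2:
  α = (9 - (4)·1.0779 - (3)·0.0325) / (11) = 0.4174
  β = (9 - (-1)·0.4174 - (2)·0.0325) / (7) = 1.3361
  γ = (3 - (-3)·0.4174 - (4)·1.3361) / (10) = -0.1092
Iteration 3:
  α = (9 - (4)·1.3361 - (3)·-0.1092) / (11) = 0.3621
  β = (9 - (-1)·0.3621 - (2)·-0.1092) / (7) = 1.3686
  γ = (3 - (-3)·0.3621 - (4)·1.3686) / (10) = -0.1388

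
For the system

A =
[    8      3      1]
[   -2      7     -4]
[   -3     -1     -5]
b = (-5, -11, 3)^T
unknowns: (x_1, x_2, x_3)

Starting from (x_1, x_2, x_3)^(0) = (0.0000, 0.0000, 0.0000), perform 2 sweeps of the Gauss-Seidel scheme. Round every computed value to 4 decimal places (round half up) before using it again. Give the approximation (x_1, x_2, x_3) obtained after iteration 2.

(0.0156, -1.4955, -0.3103)

Iteration 1:
  x_1 = (-5 - (3)·0.0000 - (1)·0.0000) / (8) = -0.6250
  x_2 = (-11 - (-2)·-0.6250 - (-4)·0.0000) / (7) = -1.7500
  x_3 = (3 - (-3)·-0.6250 - (-1)·-1.7500) / (-5) = 0.1250
Iteration 2:
  x_1 = (-5 - (3)·-1.7500 - (1)·0.1250) / (8) = 0.0156
  x_2 = (-11 - (-2)·0.0156 - (-4)·0.1250) / (7) = -1.4955
  x_3 = (3 - (-3)·0.0156 - (-1)·-1.4955) / (-5) = -0.3103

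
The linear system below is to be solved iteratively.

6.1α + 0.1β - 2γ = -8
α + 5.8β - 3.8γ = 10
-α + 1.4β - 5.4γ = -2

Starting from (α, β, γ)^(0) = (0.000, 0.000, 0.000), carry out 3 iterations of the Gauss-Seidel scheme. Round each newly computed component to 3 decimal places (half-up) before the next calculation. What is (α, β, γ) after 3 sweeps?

Iteration 1:
  α = (-8 - (0.1)·0.000 - (-2)·0.000) / (6.1) = -1.311
  β = (10 - (1)·-1.311 - (-3.8)·0.000) / (5.8) = 1.950
  γ = (-2 - (-1)·-1.311 - (1.4)·1.950) / (-5.4) = 1.119
Iteration 2:
  α = (-8 - (0.1)·1.950 - (-2)·1.119) / (6.1) = -0.977
  β = (10 - (1)·-0.977 - (-3.8)·1.119) / (5.8) = 2.626
  γ = (-2 - (-1)·-0.977 - (1.4)·2.626) / (-5.4) = 1.232
Iteration 3:
  α = (-8 - (0.1)·2.626 - (-2)·1.232) / (6.1) = -0.951
  β = (10 - (1)·-0.951 - (-3.8)·1.232) / (5.8) = 2.695
  γ = (-2 - (-1)·-0.951 - (1.4)·2.695) / (-5.4) = 1.245

(-0.951, 2.695, 1.245)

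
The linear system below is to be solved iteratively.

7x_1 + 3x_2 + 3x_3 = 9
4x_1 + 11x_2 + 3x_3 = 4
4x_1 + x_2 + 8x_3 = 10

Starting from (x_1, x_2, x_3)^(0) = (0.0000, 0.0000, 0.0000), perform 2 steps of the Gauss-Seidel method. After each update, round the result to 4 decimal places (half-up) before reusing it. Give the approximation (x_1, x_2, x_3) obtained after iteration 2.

Iteration 1:
  x_1 = (9 - (3)·0.0000 - (3)·0.0000) / (7) = 1.2857
  x_2 = (4 - (4)·1.2857 - (3)·0.0000) / (11) = -0.1039
  x_3 = (10 - (4)·1.2857 - (1)·-0.1039) / (8) = 0.6201
Iteration 2:
  x_1 = (9 - (3)·-0.1039 - (3)·0.6201) / (7) = 1.0645
  x_2 = (4 - (4)·1.0645 - (3)·0.6201) / (11) = -0.1926
  x_3 = (10 - (4)·1.0645 - (1)·-0.1926) / (8) = 0.7418

(1.0645, -0.1926, 0.7418)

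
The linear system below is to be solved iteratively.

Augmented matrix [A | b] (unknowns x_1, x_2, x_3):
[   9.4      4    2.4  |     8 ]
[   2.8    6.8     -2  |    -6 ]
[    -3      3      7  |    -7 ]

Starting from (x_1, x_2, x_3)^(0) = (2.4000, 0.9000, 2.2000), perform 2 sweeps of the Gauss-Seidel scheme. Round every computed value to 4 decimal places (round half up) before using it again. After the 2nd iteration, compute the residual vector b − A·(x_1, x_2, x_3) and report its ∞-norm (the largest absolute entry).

Iteration 1:
  x_1 = (8 - (4)·0.9000 - (2.4)·2.2000) / (9.4) = -0.0936
  x_2 = (-6 - (2.8)·-0.0936 - (-2)·2.2000) / (6.8) = -0.1968
  x_3 = (-7 - (-3)·-0.0936 - (3)·-0.1968) / (7) = -0.9558
Iteration 2:
  x_1 = (8 - (4)·-0.1968 - (2.4)·-0.9558) / (9.4) = 1.1788
  x_2 = (-6 - (2.8)·1.1788 - (-2)·-0.9558) / (6.8) = -1.6489
  x_3 = (-7 - (-3)·1.1788 - (3)·-1.6489) / (7) = 0.2119
Residual b − A·x = (3.0063, 2.3357, -0.0002); ∞-norm = 3.0063

3.0063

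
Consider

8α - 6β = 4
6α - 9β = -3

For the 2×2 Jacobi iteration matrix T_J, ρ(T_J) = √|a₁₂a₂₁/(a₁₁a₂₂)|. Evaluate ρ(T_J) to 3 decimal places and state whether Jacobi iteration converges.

0.707

a₁₂a₂₁/(a₁₁a₂₂) = (-6)·(6) / ((8)·(-9)) = 0.500000
ρ = √|0.500000| = √0.500000 = 0.707
ρ < 1, so Jacobi converges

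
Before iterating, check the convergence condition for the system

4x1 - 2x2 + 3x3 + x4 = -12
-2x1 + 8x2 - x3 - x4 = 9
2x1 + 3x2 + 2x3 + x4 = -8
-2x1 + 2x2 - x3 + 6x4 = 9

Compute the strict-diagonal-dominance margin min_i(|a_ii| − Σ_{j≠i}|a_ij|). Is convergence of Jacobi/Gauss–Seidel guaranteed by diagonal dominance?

row 1: |4| − (2+3+1) = -2
row 2: |8| − (2+1+1) = 4
row 3: |2| − (2+3+1) = -4
row 4: |6| − (2+2+1) = 1
minimum over rows = -4 → not strictly diagonally dominant

-4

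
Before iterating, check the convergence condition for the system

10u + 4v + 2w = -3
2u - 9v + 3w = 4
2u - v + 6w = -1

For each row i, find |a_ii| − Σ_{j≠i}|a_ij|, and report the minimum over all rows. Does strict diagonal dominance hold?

row 1: |10| − (4+2) = 4
row 2: |-9| − (2+3) = 4
row 3: |6| − (2+1) = 3
minimum over rows = 3 → strictly diagonally dominant (convergence guaranteed)

3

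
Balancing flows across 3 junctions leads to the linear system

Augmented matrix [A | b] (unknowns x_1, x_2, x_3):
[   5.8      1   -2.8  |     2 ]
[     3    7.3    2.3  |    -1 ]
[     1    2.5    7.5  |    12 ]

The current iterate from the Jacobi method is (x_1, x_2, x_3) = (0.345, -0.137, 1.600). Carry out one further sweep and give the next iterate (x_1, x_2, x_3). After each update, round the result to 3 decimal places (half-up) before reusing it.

(1.141, -0.783, 1.600)

One sweep:
  x_1 = (2 - (1)·-0.137 - (-2.8)·1.600) / (5.8) = 1.141
  x_2 = (-1 - (3)·0.345 - (2.3)·1.600) / (7.3) = -0.783
  x_3 = (12 - (1)·0.345 - (2.5)·-0.137) / (7.5) = 1.600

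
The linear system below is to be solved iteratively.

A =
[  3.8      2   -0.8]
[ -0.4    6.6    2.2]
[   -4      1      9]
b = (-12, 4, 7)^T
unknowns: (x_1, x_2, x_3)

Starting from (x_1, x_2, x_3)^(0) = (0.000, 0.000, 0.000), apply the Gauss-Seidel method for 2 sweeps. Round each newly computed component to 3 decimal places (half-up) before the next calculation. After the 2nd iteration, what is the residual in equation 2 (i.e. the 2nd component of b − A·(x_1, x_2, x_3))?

Iteration 1:
  x_1 = (-12 - (2)·0.000 - (-0.8)·0.000) / (3.8) = -3.158
  x_2 = (4 - (-0.4)·-3.158 - (2.2)·0.000) / (6.6) = 0.415
  x_3 = (7 - (-4)·-3.158 - (1)·0.415) / (9) = -0.672
Iteration 2:
  x_1 = (-12 - (2)·0.415 - (-0.8)·-0.672) / (3.8) = -3.518
  x_2 = (4 - (-0.4)·-3.518 - (2.2)·-0.672) / (6.6) = 0.617
  x_3 = (7 - (-4)·-3.518 - (1)·0.617) / (9) = -0.854
Residual b − A·x = (-0.549, 0.399, -0.003)

0.399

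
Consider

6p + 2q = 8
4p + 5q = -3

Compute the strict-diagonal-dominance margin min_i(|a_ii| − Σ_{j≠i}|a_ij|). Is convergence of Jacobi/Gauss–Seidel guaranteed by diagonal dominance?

row 1: |6| − (2) = 4
row 2: |5| − (4) = 1
minimum over rows = 1 → strictly diagonally dominant (convergence guaranteed)

1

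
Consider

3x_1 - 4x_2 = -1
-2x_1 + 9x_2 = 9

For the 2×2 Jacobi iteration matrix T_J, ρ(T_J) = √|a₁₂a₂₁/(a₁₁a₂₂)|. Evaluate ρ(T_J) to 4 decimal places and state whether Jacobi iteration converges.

0.5443

a₁₂a₂₁/(a₁₁a₂₂) = (-4)·(-2) / ((3)·(9)) = 0.296296
ρ = √|0.296296| = √0.296296 = 0.5443
ρ < 1, so Jacobi converges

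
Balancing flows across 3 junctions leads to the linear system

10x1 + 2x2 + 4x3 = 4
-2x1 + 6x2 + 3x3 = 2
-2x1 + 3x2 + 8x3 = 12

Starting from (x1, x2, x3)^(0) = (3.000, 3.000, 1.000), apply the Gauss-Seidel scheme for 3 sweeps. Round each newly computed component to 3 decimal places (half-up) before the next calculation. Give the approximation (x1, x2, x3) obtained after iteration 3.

(-0.165, -0.541, 1.662)

Iteration 1:
  x1 = (4 - (2)·3.000 - (4)·1.000) / (10) = -0.600
  x2 = (2 - (-2)·-0.600 - (3)·1.000) / (6) = -0.367
  x3 = (12 - (-2)·-0.600 - (3)·-0.367) / (8) = 1.488
Iteration 2:
  x1 = (4 - (2)·-0.367 - (4)·1.488) / (10) = -0.122
  x2 = (2 - (-2)·-0.122 - (3)·1.488) / (6) = -0.451
  x3 = (12 - (-2)·-0.122 - (3)·-0.451) / (8) = 1.639
Iteration 3:
  x1 = (4 - (2)·-0.451 - (4)·1.639) / (10) = -0.165
  x2 = (2 - (-2)·-0.165 - (3)·1.639) / (6) = -0.541
  x3 = (12 - (-2)·-0.165 - (3)·-0.541) / (8) = 1.662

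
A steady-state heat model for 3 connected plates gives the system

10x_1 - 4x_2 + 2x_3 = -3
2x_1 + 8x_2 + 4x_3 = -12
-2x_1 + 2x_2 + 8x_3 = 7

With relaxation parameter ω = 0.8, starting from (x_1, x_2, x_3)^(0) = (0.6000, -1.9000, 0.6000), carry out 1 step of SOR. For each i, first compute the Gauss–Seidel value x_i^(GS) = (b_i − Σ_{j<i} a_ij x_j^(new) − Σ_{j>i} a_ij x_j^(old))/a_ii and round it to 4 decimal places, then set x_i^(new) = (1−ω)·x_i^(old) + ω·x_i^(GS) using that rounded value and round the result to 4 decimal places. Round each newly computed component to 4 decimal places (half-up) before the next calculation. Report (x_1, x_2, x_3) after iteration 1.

(-0.8240, -1.6552, 0.9862)

Iteration 1:
  x_1: GS value = (-3 - (-4)·-1.9000 - (2)·0.6000) / (10) = -1.1800;  x_1 ← (1−ω)·0.6000 + ω·-1.1800 = -0.8240
  x_2: GS value = (-12 - (2)·-0.8240 - (4)·0.6000) / (8) = -1.5940;  x_2 ← (1−ω)·-1.9000 + ω·-1.5940 = -1.6552
  x_3: GS value = (7 - (-2)·-0.8240 - (2)·-1.6552) / (8) = 1.0828;  x_3 ← (1−ω)·0.6000 + ω·1.0828 = 0.9862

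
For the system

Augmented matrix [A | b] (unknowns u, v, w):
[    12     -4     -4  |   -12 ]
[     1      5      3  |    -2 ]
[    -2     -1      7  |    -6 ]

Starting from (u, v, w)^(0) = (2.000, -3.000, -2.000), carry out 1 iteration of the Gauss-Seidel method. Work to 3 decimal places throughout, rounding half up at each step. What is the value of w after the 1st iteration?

Iteration 1:
  u = (-12 - (-4)·-3.000 - (-4)·-2.000) / (12) = -2.667
  v = (-2 - (1)·-2.667 - (3)·-2.000) / (5) = 1.333
  w = (-6 - (-2)·-2.667 - (-1)·1.333) / (7) = -1.429

-1.429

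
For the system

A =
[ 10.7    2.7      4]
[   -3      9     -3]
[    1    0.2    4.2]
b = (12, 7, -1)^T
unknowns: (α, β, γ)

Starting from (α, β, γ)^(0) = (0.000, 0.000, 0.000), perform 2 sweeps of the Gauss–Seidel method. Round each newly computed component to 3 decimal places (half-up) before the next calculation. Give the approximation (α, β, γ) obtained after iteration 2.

(1.040, 0.938, -0.530)

Iteration 1:
  α = (12 - (2.7)·0.000 - (4)·0.000) / (10.7) = 1.121
  β = (7 - (-3)·1.121 - (-3)·0.000) / (9) = 1.151
  γ = (-1 - (1)·1.121 - (0.2)·1.151) / (4.2) = -0.560
Iteration 2:
  α = (12 - (2.7)·1.151 - (4)·-0.560) / (10.7) = 1.040
  β = (7 - (-3)·1.040 - (-3)·-0.560) / (9) = 0.938
  γ = (-1 - (1)·1.040 - (0.2)·0.938) / (4.2) = -0.530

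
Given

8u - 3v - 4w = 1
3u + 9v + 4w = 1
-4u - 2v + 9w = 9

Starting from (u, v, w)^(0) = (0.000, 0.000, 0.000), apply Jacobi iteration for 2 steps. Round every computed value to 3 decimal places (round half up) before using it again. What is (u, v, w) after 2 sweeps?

(0.667, -0.375, 1.080)

Iteration 1:
  u = (1 - (-3)·0.000 - (-4)·0.000) / (8) = 0.125
  v = (1 - (3)·0.000 - (4)·0.000) / (9) = 0.111
  w = (9 - (-4)·0.000 - (-2)·0.000) / (9) = 1.000
Iteration 2:
  u = (1 - (-3)·0.111 - (-4)·1.000) / (8) = 0.667
  v = (1 - (3)·0.125 - (4)·1.000) / (9) = -0.375
  w = (9 - (-4)·0.125 - (-2)·0.111) / (9) = 1.080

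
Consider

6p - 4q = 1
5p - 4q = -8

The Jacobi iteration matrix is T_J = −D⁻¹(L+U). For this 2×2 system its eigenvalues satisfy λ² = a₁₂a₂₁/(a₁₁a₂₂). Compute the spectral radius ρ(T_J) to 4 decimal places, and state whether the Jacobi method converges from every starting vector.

a₁₂a₂₁/(a₁₁a₂₂) = (-4)·(5) / ((6)·(-4)) = 0.833333
ρ = √|0.833333| = √0.833333 = 0.9129
ρ < 1, so Jacobi converges

0.9129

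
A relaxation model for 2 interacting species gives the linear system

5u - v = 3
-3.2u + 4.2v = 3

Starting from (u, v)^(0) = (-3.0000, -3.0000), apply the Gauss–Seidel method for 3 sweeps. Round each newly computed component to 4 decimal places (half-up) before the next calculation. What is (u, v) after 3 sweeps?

Iteration 1:
  u = (3 - (-1)·-3.0000) / (5) = 0.0000
  v = (3 - (-3.2)·0.0000) / (4.2) = 0.7143
Iteration 2:
  u = (3 - (-1)·0.7143) / (5) = 0.7429
  v = (3 - (-3.2)·0.7429) / (4.2) = 1.2803
Iteration 3:
  u = (3 - (-1)·1.2803) / (5) = 0.8561
  v = (3 - (-3.2)·0.8561) / (4.2) = 1.3666

(0.8561, 1.3666)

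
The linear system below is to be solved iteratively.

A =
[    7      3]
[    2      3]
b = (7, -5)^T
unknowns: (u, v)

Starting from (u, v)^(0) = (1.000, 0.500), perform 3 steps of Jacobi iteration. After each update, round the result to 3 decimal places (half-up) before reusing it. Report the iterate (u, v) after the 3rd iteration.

(1.939, -3.000)

Iteration 1:
  u = (7 - (3)·0.500) / (7) = 0.786
  v = (-5 - (2)·1.000) / (3) = -2.333
Iteration 2:
  u = (7 - (3)·-2.333) / (7) = 2.000
  v = (-5 - (2)·0.786) / (3) = -2.191
Iteration 3:
  u = (7 - (3)·-2.191) / (7) = 1.939
  v = (-5 - (2)·2.000) / (3) = -3.000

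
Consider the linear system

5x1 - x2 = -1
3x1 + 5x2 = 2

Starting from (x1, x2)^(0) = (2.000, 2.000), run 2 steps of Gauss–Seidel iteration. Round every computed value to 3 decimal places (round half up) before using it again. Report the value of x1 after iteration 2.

-0.144

Iteration 1:
  x1 = (-1 - (-1)·2.000) / (5) = 0.200
  x2 = (2 - (3)·0.200) / (5) = 0.280
Iteration 2:
  x1 = (-1 - (-1)·0.280) / (5) = -0.144
  x2 = (2 - (3)·-0.144) / (5) = 0.486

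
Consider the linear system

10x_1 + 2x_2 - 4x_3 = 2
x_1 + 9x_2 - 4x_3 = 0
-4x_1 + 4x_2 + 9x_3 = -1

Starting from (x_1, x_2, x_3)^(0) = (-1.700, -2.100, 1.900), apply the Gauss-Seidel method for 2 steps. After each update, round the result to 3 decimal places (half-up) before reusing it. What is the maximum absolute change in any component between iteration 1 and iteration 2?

Iteration 1:
  x_1 = (2 - (2)·-2.100 - (-4)·1.900) / (10) = 1.380
  x_2 = (0 - (1)·1.380 - (-4)·1.900) / (9) = 0.691
  x_3 = (-1 - (-4)·1.380 - (4)·0.691) / (9) = 0.195
Iteration 2:
  x_1 = (2 - (2)·0.691 - (-4)·0.195) / (10) = 0.140
  x_2 = (0 - (1)·0.140 - (-4)·0.195) / (9) = 0.071
  x_3 = (-1 - (-4)·0.140 - (4)·0.071) / (9) = -0.080
Change: (-1.240, -0.620, -0.275) → max |·| = 1.240

1.240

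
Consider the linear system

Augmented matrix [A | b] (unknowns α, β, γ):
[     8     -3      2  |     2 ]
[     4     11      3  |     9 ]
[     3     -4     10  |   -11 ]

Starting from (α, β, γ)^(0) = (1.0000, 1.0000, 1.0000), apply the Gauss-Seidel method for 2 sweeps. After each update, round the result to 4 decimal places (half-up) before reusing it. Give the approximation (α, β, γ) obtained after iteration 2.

Iteration 1:
  α = (2 - (-3)·1.0000 - (2)·1.0000) / (8) = 0.3750
  β = (9 - (4)·0.3750 - (3)·1.0000) / (11) = 0.4091
  γ = (-11 - (3)·0.3750 - (-4)·0.4091) / (10) = -1.0489
Iteration 2:
  α = (2 - (-3)·0.4091 - (2)·-1.0489) / (8) = 0.6656
  β = (9 - (4)·0.6656 - (3)·-1.0489) / (11) = 0.8622
  γ = (-11 - (3)·0.6656 - (-4)·0.8622) / (10) = -0.9548

(0.6656, 0.8622, -0.9548)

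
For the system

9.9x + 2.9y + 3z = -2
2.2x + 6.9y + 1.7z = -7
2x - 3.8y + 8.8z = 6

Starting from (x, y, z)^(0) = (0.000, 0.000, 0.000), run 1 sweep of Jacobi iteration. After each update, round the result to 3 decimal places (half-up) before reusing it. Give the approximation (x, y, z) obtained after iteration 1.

Iteration 1:
  x = (-2 - (2.9)·0.000 - (3)·0.000) / (9.9) = -0.202
  y = (-7 - (2.2)·0.000 - (1.7)·0.000) / (6.9) = -1.014
  z = (6 - (2)·0.000 - (-3.8)·0.000) / (8.8) = 0.682

(-0.202, -1.014, 0.682)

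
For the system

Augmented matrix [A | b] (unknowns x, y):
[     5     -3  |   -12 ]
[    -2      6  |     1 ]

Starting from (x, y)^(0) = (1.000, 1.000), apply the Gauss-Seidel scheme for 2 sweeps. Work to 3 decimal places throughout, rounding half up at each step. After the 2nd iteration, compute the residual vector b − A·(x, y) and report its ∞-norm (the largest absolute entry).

0.860

Iteration 1:
  x = (-12 - (-3)·1.000) / (5) = -1.800
  y = (1 - (-2)·-1.800) / (6) = -0.433
Iteration 2:
  x = (-12 - (-3)·-0.433) / (5) = -2.660
  y = (1 - (-2)·-2.660) / (6) = -0.720
Residual b − A·x = (-0.860, 0.000); ∞-norm = 0.860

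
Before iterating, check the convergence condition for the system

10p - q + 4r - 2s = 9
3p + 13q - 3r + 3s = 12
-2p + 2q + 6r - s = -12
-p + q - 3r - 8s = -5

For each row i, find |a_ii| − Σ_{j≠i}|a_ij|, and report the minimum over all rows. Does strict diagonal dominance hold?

1

row 1: |10| − (1+4+2) = 3
row 2: |13| − (3+3+3) = 4
row 3: |6| − (2+2+1) = 1
row 4: |-8| − (1+1+3) = 3
minimum over rows = 1 → strictly diagonally dominant (convergence guaranteed)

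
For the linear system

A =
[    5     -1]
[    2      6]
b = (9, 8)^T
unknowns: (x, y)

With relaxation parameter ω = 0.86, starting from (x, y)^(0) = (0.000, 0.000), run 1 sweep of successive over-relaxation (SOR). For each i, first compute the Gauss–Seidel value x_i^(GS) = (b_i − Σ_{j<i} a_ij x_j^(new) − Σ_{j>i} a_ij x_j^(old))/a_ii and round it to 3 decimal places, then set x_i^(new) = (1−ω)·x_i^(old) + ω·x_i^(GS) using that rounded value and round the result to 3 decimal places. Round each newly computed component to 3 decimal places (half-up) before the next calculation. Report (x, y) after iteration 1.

Iteration 1:
  x: GS value = (9 - (-1)·0.000) / (5) = 1.800;  x ← (1−ω)·0.000 + ω·1.800 = 1.548
  y: GS value = (8 - (2)·1.548) / (6) = 0.817;  y ← (1−ω)·0.000 + ω·0.817 = 0.703

(1.548, 0.703)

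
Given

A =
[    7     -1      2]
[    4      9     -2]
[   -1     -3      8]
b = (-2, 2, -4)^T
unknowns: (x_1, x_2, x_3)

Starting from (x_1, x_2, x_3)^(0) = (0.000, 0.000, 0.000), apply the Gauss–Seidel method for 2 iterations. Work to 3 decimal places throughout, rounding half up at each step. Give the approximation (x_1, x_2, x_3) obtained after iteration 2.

(-0.120, 0.186, -0.445)

Iteration 1:
  x_1 = (-2 - (-1)·0.000 - (2)·0.000) / (7) = -0.286
  x_2 = (2 - (4)·-0.286 - (-2)·0.000) / (9) = 0.349
  x_3 = (-4 - (-1)·-0.286 - (-3)·0.349) / (8) = -0.405
Iteration 2:
  x_1 = (-2 - (-1)·0.349 - (2)·-0.405) / (7) = -0.120
  x_2 = (2 - (4)·-0.120 - (-2)·-0.405) / (9) = 0.186
  x_3 = (-4 - (-1)·-0.120 - (-3)·0.186) / (8) = -0.445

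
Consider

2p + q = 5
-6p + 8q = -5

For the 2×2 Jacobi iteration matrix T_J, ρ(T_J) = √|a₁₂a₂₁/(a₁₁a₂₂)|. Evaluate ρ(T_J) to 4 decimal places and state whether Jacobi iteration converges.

a₁₂a₂₁/(a₁₁a₂₂) = (1)·(-6) / ((2)·(8)) = -0.375000
ρ = √|-0.375000| = √0.375000 = 0.6124
ρ < 1, so Jacobi converges

0.6124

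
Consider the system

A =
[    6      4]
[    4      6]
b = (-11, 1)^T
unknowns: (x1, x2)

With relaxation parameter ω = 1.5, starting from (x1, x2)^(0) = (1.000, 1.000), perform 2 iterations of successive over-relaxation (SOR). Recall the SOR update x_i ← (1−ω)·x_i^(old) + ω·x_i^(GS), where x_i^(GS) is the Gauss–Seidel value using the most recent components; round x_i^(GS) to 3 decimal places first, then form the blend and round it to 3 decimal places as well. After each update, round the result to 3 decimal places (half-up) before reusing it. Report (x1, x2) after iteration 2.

(-4.625, 2.875)

Iteration 1:
  x1: GS value = (-11 - (4)·1.000) / (6) = -2.500;  x1 ← (1−ω)·1.000 + ω·-2.500 = -4.250
  x2: GS value = (1 - (4)·-4.250) / (6) = 3.000;  x2 ← (1−ω)·1.000 + ω·3.000 = 4.000
Iteration 2:
  x1: GS value = (-11 - (4)·4.000) / (6) = -4.500;  x1 ← (1−ω)·-4.250 + ω·-4.500 = -4.625
  x2: GS value = (1 - (4)·-4.625) / (6) = 3.250;  x2 ← (1−ω)·4.000 + ω·3.250 = 2.875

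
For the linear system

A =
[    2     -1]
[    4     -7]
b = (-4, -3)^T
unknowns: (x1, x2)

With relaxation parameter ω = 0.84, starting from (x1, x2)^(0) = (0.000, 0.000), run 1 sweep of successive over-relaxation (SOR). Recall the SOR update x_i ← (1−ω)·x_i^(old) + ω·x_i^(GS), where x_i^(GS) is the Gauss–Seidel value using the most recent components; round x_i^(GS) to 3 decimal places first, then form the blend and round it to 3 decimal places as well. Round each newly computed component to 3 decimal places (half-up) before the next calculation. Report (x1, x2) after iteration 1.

(-1.680, -0.446)

Iteration 1:
  x1: GS value = (-4 - (-1)·0.000) / (2) = -2.000;  x1 ← (1−ω)·0.000 + ω·-2.000 = -1.680
  x2: GS value = (-3 - (4)·-1.680) / (-7) = -0.531;  x2 ← (1−ω)·0.000 + ω·-0.531 = -0.446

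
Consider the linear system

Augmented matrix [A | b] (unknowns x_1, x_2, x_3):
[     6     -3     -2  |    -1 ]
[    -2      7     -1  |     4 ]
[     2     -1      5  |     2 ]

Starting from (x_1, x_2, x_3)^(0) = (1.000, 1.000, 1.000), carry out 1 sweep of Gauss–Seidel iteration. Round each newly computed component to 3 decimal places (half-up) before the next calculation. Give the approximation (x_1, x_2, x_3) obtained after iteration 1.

(0.667, 0.905, 0.314)

Iteration 1:
  x_1 = (-1 - (-3)·1.000 - (-2)·1.000) / (6) = 0.667
  x_2 = (4 - (-2)·0.667 - (-1)·1.000) / (7) = 0.905
  x_3 = (2 - (2)·0.667 - (-1)·0.905) / (5) = 0.314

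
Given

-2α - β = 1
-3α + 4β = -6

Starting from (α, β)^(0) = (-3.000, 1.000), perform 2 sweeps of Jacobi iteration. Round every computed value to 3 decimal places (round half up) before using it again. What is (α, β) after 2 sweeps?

Iteration 1:
  α = (1 - (-1)·1.000) / (-2) = -1.000
  β = (-6 - (-3)·-3.000) / (4) = -3.750
Iteration 2:
  α = (1 - (-1)·-3.750) / (-2) = 1.375
  β = (-6 - (-3)·-1.000) / (4) = -2.250

(1.375, -2.250)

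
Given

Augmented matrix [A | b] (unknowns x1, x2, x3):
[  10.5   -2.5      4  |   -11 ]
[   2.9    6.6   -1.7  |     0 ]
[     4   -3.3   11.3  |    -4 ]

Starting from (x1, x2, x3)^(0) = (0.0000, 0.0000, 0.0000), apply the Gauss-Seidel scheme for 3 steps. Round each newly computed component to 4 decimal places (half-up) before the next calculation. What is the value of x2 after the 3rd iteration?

Iteration 1:
  x1 = (-11 - (-2.5)·0.0000 - (4)·0.0000) / (10.5) = -1.0476
  x2 = (0 - (2.9)·-1.0476 - (-1.7)·0.0000) / (6.6) = 0.4603
  x3 = (-4 - (4)·-1.0476 - (-3.3)·0.4603) / (11.3) = 0.1513
Iteration 2:
  x1 = (-11 - (-2.5)·0.4603 - (4)·0.1513) / (10.5) = -0.9957
  x2 = (0 - (2.9)·-0.9957 - (-1.7)·0.1513) / (6.6) = 0.4765
  x3 = (-4 - (4)·-0.9957 - (-3.3)·0.4765) / (11.3) = 0.1376
Iteration 3:
  x1 = (-11 - (-2.5)·0.4765 - (4)·0.1376) / (10.5) = -0.9866
  x2 = (0 - (2.9)·-0.9866 - (-1.7)·0.1376) / (6.6) = 0.4689
  x3 = (-4 - (4)·-0.9866 - (-3.3)·0.4689) / (11.3) = 0.1322

0.4689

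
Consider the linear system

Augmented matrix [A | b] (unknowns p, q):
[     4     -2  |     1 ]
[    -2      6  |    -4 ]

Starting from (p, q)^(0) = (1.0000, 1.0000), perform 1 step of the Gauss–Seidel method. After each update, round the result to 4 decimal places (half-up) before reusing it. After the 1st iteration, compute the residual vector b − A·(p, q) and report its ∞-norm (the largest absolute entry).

Iteration 1:
  p = (1 - (-2)·1.0000) / (4) = 0.7500
  q = (-4 - (-2)·0.7500) / (6) = -0.4167
Residual b − A·x = (-2.8334, 0.0002); ∞-norm = 2.8334

2.8334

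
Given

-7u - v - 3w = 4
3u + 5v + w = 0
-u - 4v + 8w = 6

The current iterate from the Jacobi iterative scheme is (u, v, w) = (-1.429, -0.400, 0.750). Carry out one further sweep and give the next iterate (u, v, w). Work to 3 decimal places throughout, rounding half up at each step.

(-0.836, 0.707, 0.371)

One sweep:
  u = (4 - (-1)·-0.400 - (-3)·0.750) / (-7) = -0.836
  v = (0 - (3)·-1.429 - (1)·0.750) / (5) = 0.707
  w = (6 - (-1)·-1.429 - (-4)·-0.400) / (8) = 0.371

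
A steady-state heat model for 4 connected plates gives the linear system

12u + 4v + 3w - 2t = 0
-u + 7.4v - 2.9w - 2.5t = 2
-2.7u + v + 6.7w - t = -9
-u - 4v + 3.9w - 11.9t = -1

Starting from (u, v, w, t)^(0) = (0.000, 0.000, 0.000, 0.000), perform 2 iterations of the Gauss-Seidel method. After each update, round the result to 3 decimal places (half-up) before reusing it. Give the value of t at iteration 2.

Iteration 1:
  u = (0 - (4)·0.000 - (3)·0.000 - (-2)·0.000) / (12) = 0.000
  v = (2 - (-1)·0.000 - (-2.9)·0.000 - (-2.5)·0.000) / (7.4) = 0.270
  w = (-9 - (-2.7)·0.000 - (1)·0.270 - (-1)·0.000) / (6.7) = -1.384
  t = (-1 - (-1)·0.000 - (-4)·0.270 - (3.9)·-1.384) / (-11.9) = -0.460
Iteration 2:
  u = (0 - (4)·0.270 - (3)·-1.384 - (-2)·-0.460) / (12) = 0.179
  v = (2 - (-1)·0.179 - (-2.9)·-1.384 - (-2.5)·-0.460) / (7.4) = -0.403
  w = (-9 - (-2.7)·0.179 - (1)·-0.403 - (-1)·-0.460) / (6.7) = -1.280
  t = (-1 - (-1)·0.179 - (-4)·-0.403 - (3.9)·-1.280) / (-11.9) = -0.215

-0.215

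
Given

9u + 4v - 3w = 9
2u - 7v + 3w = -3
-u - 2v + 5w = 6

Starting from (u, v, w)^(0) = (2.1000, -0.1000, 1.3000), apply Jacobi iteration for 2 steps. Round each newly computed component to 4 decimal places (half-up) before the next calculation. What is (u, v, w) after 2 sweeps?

Iteration 1:
  u = (9 - (4)·-0.1000 - (-3)·1.3000) / (9) = 1.4778
  v = (-3 - (2)·2.1000 - (3)·1.3000) / (-7) = 1.5857
  w = (6 - (-1)·2.1000 - (-2)·-0.1000) / (5) = 1.5800
Iteration 2:
  u = (9 - (4)·1.5857 - (-3)·1.5800) / (9) = 0.8219
  v = (-3 - (2)·1.4778 - (3)·1.5800) / (-7) = 1.5279
  w = (6 - (-1)·1.4778 - (-2)·1.5857) / (5) = 2.1298

(0.8219, 1.5279, 2.1298)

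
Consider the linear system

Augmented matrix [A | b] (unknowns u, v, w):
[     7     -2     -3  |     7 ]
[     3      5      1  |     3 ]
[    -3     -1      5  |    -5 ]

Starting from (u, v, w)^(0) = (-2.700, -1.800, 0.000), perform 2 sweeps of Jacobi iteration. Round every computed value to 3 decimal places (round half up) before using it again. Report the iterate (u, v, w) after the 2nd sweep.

Iteration 1:
  u = (7 - (-2)·-1.800 - (-3)·0.000) / (7) = 0.486
  v = (3 - (3)·-2.700 - (1)·0.000) / (5) = 2.220
  w = (-5 - (-3)·-2.700 - (-1)·-1.800) / (5) = -2.980
Iteration 2:
  u = (7 - (-2)·2.220 - (-3)·-2.980) / (7) = 0.357
  v = (3 - (3)·0.486 - (1)·-2.980) / (5) = 0.904
  w = (-5 - (-3)·0.486 - (-1)·2.220) / (5) = -0.264

(0.357, 0.904, -0.264)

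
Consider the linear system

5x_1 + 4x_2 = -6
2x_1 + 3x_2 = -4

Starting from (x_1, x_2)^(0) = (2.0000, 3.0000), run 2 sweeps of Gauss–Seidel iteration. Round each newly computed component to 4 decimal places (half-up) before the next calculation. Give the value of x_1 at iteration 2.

Iteration 1:
  x_1 = (-6 - (4)·3.0000) / (5) = -3.6000
  x_2 = (-4 - (2)·-3.6000) / (3) = 1.0667
Iteration 2:
  x_1 = (-6 - (4)·1.0667) / (5) = -2.0534
  x_2 = (-4 - (2)·-2.0534) / (3) = 0.0356

-2.0534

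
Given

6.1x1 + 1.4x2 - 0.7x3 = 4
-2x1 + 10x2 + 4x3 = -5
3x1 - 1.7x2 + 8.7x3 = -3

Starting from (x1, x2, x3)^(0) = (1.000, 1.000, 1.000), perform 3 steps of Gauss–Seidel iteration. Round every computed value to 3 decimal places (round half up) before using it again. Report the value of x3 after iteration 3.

Iteration 1:
  x1 = (4 - (1.4)·1.000 - (-0.7)·1.000) / (6.1) = 0.541
  x2 = (-5 - (-2)·0.541 - (4)·1.000) / (10) = -0.792
  x3 = (-3 - (3)·0.541 - (-1.7)·-0.792) / (8.7) = -0.686
Iteration 2:
  x1 = (4 - (1.4)·-0.792 - (-0.7)·-0.686) / (6.1) = 0.759
  x2 = (-5 - (-2)·0.759 - (4)·-0.686) / (10) = -0.074
  x3 = (-3 - (3)·0.759 - (-1.7)·-0.074) / (8.7) = -0.621
Iteration 3:
  x1 = (4 - (1.4)·-0.074 - (-0.7)·-0.621) / (6.1) = 0.601
  x2 = (-5 - (-2)·0.601 - (4)·-0.621) / (10) = -0.131
  x3 = (-3 - (3)·0.601 - (-1.7)·-0.131) / (8.7) = -0.578

-0.578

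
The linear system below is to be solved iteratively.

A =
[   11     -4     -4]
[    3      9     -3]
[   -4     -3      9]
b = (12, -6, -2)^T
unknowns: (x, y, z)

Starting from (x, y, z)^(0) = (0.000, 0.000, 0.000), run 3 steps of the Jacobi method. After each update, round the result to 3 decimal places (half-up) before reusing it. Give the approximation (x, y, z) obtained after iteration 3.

(0.704, -0.909, -0.249)

Iteration 1:
  x = (12 - (-4)·0.000 - (-4)·0.000) / (11) = 1.091
  y = (-6 - (3)·0.000 - (-3)·0.000) / (9) = -0.667
  z = (-2 - (-4)·0.000 - (-3)·0.000) / (9) = -0.222
Iteration 2:
  x = (12 - (-4)·-0.667 - (-4)·-0.222) / (11) = 0.768
  y = (-6 - (3)·1.091 - (-3)·-0.222) / (9) = -1.104
  z = (-2 - (-4)·1.091 - (-3)·-0.667) / (9) = 0.040
Iteration 3:
  x = (12 - (-4)·-1.104 - (-4)·0.040) / (11) = 0.704
  y = (-6 - (3)·0.768 - (-3)·0.040) / (9) = -0.909
  z = (-2 - (-4)·0.768 - (-3)·-1.104) / (9) = -0.249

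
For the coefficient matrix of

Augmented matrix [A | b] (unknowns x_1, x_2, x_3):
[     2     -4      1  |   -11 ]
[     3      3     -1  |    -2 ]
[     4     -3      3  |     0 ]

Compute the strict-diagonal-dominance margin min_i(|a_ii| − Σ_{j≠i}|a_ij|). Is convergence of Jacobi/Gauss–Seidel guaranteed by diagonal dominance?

-4

row 1: |2| − (4+1) = -3
row 2: |3| − (3+1) = -1
row 3: |3| − (4+3) = -4
minimum over rows = -4 → not strictly diagonally dominant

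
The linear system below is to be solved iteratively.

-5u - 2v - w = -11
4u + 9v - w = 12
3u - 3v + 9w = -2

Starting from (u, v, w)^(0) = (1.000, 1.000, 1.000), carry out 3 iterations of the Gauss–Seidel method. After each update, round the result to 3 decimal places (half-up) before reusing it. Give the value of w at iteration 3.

Iteration 1:
  u = (-11 - (-2)·1.000 - (-1)·1.000) / (-5) = 1.600
  v = (12 - (4)·1.600 - (-1)·1.000) / (9) = 0.733
  w = (-2 - (3)·1.600 - (-3)·0.733) / (9) = -0.511
Iteration 2:
  u = (-11 - (-2)·0.733 - (-1)·-0.511) / (-5) = 2.009
  v = (12 - (4)·2.009 - (-1)·-0.511) / (9) = 0.384
  w = (-2 - (3)·2.009 - (-3)·0.384) / (9) = -0.764
Iteration 3:
  u = (-11 - (-2)·0.384 - (-1)·-0.764) / (-5) = 2.199
  v = (12 - (4)·2.199 - (-1)·-0.764) / (9) = 0.271
  w = (-2 - (3)·2.199 - (-3)·0.271) / (9) = -0.865

-0.865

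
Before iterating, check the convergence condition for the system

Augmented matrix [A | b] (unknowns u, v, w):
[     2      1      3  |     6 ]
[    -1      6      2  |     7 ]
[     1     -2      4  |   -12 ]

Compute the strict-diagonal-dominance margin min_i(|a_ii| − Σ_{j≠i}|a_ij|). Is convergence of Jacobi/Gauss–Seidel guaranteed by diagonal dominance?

row 1: |2| − (1+3) = -2
row 2: |6| − (1+2) = 3
row 3: |4| − (1+2) = 1
minimum over rows = -2 → not strictly diagonally dominant

-2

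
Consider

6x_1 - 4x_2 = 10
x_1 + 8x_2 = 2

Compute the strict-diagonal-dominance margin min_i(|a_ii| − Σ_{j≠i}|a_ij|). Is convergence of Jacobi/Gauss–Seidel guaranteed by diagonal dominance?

row 1: |6| − (4) = 2
row 2: |8| − (1) = 7
minimum over rows = 2 → strictly diagonally dominant (convergence guaranteed)

2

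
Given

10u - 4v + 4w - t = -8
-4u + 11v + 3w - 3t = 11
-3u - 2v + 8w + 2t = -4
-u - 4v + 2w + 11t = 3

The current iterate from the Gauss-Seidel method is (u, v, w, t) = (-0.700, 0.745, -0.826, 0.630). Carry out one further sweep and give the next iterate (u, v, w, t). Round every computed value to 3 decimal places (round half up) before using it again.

(-0.109, 1.357, -0.359, 0.822)

One sweep:
  u = (-8 - (-4)·0.745 - (4)·-0.826 - (-1)·0.630) / (10) = -0.109
  v = (11 - (-4)·-0.109 - (3)·-0.826 - (-3)·0.630) / (11) = 1.357
  w = (-4 - (-3)·-0.109 - (-2)·1.357 - (2)·0.630) / (8) = -0.359
  t = (3 - (-1)·-0.109 - (-4)·1.357 - (2)·-0.359) / (11) = 0.822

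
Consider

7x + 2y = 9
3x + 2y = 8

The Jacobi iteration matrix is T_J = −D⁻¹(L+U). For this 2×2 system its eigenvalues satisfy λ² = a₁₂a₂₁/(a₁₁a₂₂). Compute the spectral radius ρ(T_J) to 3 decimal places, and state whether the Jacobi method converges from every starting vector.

a₁₂a₂₁/(a₁₁a₂₂) = (2)·(3) / ((7)·(2)) = 0.428571
ρ = √|0.428571| = √0.428571 = 0.655
ρ < 1, so Jacobi converges

0.655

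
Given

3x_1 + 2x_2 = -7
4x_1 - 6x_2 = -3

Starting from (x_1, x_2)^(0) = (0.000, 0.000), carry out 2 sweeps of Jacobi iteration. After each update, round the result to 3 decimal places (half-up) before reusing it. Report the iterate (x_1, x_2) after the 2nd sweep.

(-2.667, -1.055)

Iteration 1:
  x_1 = (-7 - (2)·0.000) / (3) = -2.333
  x_2 = (-3 - (4)·0.000) / (-6) = 0.500
Iteration 2:
  x_1 = (-7 - (2)·0.500) / (3) = -2.667
  x_2 = (-3 - (4)·-2.333) / (-6) = -1.055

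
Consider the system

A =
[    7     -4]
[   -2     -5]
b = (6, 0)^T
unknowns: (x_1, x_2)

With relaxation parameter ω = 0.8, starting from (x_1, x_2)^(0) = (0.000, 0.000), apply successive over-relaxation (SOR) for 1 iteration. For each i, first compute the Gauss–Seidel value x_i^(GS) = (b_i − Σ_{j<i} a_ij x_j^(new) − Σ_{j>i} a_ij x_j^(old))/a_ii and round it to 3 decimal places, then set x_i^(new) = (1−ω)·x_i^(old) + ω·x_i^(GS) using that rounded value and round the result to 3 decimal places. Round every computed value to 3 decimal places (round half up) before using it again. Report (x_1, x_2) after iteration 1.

(0.686, -0.219)

Iteration 1:
  x_1: GS value = (6 - (-4)·0.000) / (7) = 0.857;  x_1 ← (1−ω)·0.000 + ω·0.857 = 0.686
  x_2: GS value = (0 - (-2)·0.686) / (-5) = -0.274;  x_2 ← (1−ω)·0.000 + ω·-0.274 = -0.219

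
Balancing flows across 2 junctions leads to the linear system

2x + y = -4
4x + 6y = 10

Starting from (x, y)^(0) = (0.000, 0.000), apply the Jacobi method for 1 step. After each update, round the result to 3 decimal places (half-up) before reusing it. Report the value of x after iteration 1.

Iteration 1:
  x = (-4 - (1)·0.000) / (2) = -2.000
  y = (10 - (4)·0.000) / (6) = 1.667

-2.000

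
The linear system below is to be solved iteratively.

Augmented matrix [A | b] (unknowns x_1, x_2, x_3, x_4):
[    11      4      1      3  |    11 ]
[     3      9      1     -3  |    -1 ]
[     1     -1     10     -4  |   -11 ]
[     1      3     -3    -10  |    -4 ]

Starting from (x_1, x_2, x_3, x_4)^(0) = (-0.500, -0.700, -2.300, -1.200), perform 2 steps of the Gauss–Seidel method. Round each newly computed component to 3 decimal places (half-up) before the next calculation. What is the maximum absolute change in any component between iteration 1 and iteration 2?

Iteration 1:
  x_1 = (11 - (4)·-0.700 - (1)·-2.300 - (3)·-1.200) / (11) = 1.791
  x_2 = (-1 - (3)·1.791 - (1)·-2.300 - (-3)·-1.200) / (9) = -0.853
  x_3 = (-11 - (1)·1.791 - (-1)·-0.853 - (-4)·-1.200) / (10) = -1.844
  x_4 = (-4 - (1)·1.791 - (3)·-0.853 - (-3)·-1.844) / (-10) = 0.876
Iteration 2:
  x_1 = (11 - (4)·-0.853 - (1)·-1.844 - (3)·0.876) / (11) = 1.239
  x_2 = (-1 - (3)·1.239 - (1)·-1.844 - (-3)·0.876) / (9) = -0.027
  x_3 = (-11 - (1)·1.239 - (-1)·-0.027 - (-4)·0.876) / (10) = -0.876
  x_4 = (-4 - (1)·1.239 - (3)·-0.027 - (-3)·-0.876) / (-10) = 0.779
Change: (-0.552, 0.826, 0.968, -0.097) → max |·| = 0.968

0.968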